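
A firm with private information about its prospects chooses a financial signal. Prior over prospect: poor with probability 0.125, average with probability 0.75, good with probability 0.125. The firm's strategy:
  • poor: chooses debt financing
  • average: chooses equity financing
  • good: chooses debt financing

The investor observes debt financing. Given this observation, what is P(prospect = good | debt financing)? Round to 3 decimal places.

0.500

P(debt financing) = 0.125·1 + 0.75·0 + 0.125·1 = 0.25
P(good | debt financing) = (0.125·1) / 0.25 = 0.125 / 0.25 = 0.5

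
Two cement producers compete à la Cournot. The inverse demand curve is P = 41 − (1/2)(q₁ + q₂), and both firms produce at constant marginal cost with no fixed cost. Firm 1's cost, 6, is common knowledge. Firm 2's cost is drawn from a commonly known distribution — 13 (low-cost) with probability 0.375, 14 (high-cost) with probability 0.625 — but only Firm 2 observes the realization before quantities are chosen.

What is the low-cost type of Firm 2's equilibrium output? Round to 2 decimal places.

Type-c best response for Firm 2: q₂(c) = (41 − c) − q₁/2.
Firm 1 maximizes expected profit; its first-order condition is 41 − q₁ − (1/2)E[q₂] − 6 = 0.
Substituting E[q₂] and solving: E[c₂] = 13.625, so q₁ = (41 − 2·6 + 13.625)/(3/2) = 28.4167.
q₂(low-cost) = (41 − 13 − (1/2)·28.4167) = 13.7917.

13.79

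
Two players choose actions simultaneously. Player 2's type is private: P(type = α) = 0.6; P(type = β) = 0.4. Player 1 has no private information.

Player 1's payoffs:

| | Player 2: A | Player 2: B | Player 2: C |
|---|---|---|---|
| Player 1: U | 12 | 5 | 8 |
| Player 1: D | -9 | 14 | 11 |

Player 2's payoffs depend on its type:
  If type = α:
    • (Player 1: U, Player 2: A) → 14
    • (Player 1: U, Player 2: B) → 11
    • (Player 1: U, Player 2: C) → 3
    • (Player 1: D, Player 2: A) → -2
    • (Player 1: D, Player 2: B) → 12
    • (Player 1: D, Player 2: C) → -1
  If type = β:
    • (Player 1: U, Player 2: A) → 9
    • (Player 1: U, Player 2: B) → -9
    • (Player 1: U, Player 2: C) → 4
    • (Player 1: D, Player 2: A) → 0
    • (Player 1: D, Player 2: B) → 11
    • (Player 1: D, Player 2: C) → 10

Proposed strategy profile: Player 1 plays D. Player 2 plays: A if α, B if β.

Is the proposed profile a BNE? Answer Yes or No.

A profile is a BNE iff every type of every player is best-responding given beliefs about the other side.
Player 1 plays D: E[D] = 0.6·(-9) + 0.4·(14) = 0.2; E[U] = 9.2. Not best-responding. ✗
Player 2 (type α), facing D: A gives -2, B gives 12, C gives -1. Proposed A is not best — profitable deviation exists. ✗
Player 2 (type β), facing D: A gives 0, B gives 11, C gives 10. Proposed B is best. ✓

No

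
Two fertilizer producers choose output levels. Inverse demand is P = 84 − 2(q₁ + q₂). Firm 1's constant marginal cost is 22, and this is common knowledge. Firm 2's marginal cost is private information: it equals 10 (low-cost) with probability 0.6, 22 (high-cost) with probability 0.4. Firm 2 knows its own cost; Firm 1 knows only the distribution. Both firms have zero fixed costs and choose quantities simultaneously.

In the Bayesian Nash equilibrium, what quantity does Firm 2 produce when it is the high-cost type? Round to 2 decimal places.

Firm 2 with cost c maximizes (84 − 2(q₁+q₂) − c)·q₂, giving q₂(c) = (84 − c − 2q₁)/4.
E[c₂] = 0.6·10 + 0.4·22 = 14.8
Firm 1's FOC against E[q₂] yields q₁ = (84 − 2·22 + E[c₂])/6 = (84 − 44 + 14.8)/6 = 9.13333.
q₂(high-cost) = (84 − 22 − 2·9.13333)/4 = 10.9333.

10.93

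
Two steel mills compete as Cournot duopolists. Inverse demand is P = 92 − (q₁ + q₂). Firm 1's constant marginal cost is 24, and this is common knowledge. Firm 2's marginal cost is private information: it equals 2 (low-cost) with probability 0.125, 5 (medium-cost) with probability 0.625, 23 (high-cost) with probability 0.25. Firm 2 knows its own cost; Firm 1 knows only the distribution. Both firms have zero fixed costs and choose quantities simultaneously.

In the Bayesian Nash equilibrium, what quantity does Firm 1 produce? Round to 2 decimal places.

17.71

Firm 2 with cost c maximizes (92 − (q₁+q₂) − c)·q₂, giving q₂(c) = (92 − c − q₁)/2.
E[c₂] = 0.125·2 + 0.625·5 + 0.25·23 = 9.125
Firm 1's FOC against E[q₂] yields q₁ = (92 − 2·24 + E[c₂])/3 = (92 − 48 + 9.125)/3 = 17.7083.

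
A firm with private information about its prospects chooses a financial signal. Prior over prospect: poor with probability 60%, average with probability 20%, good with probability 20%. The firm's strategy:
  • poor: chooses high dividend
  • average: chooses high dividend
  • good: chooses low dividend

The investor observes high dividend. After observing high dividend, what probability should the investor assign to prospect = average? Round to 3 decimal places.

0.250

Apply Bayes' rule using the sender's strategy as the likelihood.
P(high dividend) = 0.6·1 + 0.2·1 + 0.2·0 = 0.8
P(average | high dividend) = (0.2·1) / 0.8 = 0.2 / 0.8 = 0.25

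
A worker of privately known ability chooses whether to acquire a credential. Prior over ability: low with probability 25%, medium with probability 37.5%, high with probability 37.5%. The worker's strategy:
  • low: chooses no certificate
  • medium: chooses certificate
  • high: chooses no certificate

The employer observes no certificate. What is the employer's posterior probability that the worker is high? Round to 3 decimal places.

0.600

Apply Bayes' rule using the sender's strategy as the likelihood.
P(no certificate) = 0.25·1 + 0.375·0 + 0.375·1 = 0.625
P(high | no certificate) = (0.375·1) / 0.625 = 0.375 / 0.625 = 0.6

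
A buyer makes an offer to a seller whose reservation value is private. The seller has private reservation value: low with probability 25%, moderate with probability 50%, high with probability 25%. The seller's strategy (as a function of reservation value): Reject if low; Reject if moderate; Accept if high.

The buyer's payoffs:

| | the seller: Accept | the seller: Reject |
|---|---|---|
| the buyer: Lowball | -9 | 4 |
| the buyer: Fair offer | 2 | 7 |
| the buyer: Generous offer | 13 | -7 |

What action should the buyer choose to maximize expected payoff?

E[Lowball] = 0.25·(4) + 0.5·(4) + 0.25·(-9) = 0.75
E[Fair offer] = 0.25·(7) + 0.5·(7) + 0.25·(2) = 5.75
E[Generous offer] = 0.25·(-7) + 0.5·(-7) + 0.25·(13) = -2
Best response: Fair offer (5.75 is the largest).

Fair offer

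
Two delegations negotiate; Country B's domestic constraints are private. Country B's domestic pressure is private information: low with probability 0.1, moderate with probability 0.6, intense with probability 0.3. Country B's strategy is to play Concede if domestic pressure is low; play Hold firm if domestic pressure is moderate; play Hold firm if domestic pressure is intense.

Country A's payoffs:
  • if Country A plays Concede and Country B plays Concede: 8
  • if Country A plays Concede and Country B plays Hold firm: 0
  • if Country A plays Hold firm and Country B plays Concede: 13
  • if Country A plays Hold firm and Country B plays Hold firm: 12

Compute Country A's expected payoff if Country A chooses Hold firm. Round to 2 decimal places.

12.10

E[Hold firm] = 0.1·13 + 0.6·12 + 0.3·12 = 1.3 + 7.2 + 3.6 = 12.1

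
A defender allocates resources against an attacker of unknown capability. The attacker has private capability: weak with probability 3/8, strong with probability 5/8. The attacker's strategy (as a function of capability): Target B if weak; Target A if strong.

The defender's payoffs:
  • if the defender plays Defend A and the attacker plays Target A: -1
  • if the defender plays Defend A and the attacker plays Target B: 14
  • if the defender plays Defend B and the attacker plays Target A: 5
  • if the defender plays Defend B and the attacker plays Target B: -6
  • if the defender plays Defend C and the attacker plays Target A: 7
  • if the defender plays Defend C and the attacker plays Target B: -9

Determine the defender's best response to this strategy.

Compute the defender's expected payoff for each action, taking the expectation over the attacker's type.
E[Defend A] = 3/8·(14) + 5/8·(-1) = 37/8
E[Defend B] = 3/8·(-6) + 5/8·(5) = 7/8
E[Defend C] = 3/8·(-9) + 5/8·(7) = 1
Best response: Defend A (37/8 is the largest).

Defend A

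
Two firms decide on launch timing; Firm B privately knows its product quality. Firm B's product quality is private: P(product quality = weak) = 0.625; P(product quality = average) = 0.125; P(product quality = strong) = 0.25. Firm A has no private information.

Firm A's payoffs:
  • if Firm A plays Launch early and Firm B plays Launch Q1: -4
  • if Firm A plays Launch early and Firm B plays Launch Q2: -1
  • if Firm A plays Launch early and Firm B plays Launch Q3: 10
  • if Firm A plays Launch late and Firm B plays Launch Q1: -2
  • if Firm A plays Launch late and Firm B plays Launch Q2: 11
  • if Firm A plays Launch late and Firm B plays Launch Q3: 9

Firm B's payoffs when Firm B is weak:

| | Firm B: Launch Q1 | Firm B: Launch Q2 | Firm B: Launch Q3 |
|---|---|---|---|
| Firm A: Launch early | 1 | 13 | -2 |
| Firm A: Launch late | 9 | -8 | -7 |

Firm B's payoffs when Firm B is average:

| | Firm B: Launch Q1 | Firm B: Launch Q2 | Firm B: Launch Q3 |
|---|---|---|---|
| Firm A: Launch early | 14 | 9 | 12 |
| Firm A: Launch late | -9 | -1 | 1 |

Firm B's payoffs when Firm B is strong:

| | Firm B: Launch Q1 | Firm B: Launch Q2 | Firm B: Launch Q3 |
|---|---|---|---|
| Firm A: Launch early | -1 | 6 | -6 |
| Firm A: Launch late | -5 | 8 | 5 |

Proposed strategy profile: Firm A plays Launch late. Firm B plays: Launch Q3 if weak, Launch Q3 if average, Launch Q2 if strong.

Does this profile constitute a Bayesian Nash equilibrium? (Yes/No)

No

Firm A plays Launch late: E[Launch late] = 0.625·(9) + 0.125·(9) + 0.25·(11) = 9.5; E[Launch early] = 7.25. Best-responding. ✓
Firm B (product quality weak), facing Launch late: Launch Q1 gives 9, Launch Q2 gives -8, Launch Q3 gives -7. Proposed Launch Q3 is not best — profitable deviation exists. ✗
Firm B (product quality average), facing Launch late: Launch Q1 gives -9, Launch Q2 gives -1, Launch Q3 gives 1. Proposed Launch Q3 is best. ✓
Firm B (product quality strong), facing Launch late: Launch Q1 gives -5, Launch Q2 gives 8, Launch Q3 gives 5. Proposed Launch Q2 is best. ✓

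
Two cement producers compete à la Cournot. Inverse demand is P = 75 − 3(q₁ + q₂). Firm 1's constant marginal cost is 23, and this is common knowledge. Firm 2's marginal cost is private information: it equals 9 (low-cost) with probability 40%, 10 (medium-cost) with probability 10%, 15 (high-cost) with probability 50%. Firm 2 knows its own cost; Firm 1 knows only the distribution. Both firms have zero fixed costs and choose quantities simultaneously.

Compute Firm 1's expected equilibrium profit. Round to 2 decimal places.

62.56

Type-c best response for Firm 2: q₂(c) = (75 − c)/6 − q₁/2.
Firm 1 maximizes expected profit; its first-order condition is 75 − 6q₁ − 3E[q₂] − 23 = 0.
Substituting E[q₂] and solving: E[c₂] = 12.1, so q₁ = (75 − 2·23 + 12.1)/9 = 4.56667.
E[P] = 75 − 3·(q₁ + E[q₂]) = 36.7; Firm 1's expected profit = (E[P] − 23)·q₁ = (36.7 − 23)·4.56667 = 62.5633.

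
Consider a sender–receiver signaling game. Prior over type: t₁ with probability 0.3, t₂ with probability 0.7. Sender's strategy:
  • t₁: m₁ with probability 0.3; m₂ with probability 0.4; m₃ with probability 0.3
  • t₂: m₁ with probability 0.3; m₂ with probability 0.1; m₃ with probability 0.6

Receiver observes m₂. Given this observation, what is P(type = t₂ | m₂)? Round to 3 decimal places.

0.368

P(m₂) = 0.3·0.4 + 0.7·0.1 = 0.19
P(t₂ | m₂) = (0.7·0.1) / 0.19 = 0.07 / 0.19 = 0.368421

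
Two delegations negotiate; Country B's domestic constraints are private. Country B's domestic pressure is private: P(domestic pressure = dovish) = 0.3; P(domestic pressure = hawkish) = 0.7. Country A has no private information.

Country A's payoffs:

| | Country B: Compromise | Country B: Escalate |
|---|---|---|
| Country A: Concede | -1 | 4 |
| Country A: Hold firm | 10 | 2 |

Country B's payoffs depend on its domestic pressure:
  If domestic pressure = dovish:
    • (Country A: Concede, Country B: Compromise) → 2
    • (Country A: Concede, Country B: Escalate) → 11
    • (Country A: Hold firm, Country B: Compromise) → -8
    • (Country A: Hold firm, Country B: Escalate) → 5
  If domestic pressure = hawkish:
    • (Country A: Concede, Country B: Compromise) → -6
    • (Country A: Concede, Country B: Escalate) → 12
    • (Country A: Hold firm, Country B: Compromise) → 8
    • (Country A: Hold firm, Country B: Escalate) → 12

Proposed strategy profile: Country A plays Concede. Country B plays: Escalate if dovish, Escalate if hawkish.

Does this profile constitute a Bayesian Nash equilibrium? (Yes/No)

Country A plays Concede: E[Concede] = 0.3·(4) + 0.7·(4) = 4; E[Hold firm] = 2. Best-responding. ✓
Country B (domestic pressure dovish), facing Concede: Compromise gives 2, Escalate gives 11. Proposed Escalate is best. ✓
Country B (domestic pressure hawkish), facing Concede: Compromise gives -6, Escalate gives 12. Proposed Escalate is best. ✓

Yes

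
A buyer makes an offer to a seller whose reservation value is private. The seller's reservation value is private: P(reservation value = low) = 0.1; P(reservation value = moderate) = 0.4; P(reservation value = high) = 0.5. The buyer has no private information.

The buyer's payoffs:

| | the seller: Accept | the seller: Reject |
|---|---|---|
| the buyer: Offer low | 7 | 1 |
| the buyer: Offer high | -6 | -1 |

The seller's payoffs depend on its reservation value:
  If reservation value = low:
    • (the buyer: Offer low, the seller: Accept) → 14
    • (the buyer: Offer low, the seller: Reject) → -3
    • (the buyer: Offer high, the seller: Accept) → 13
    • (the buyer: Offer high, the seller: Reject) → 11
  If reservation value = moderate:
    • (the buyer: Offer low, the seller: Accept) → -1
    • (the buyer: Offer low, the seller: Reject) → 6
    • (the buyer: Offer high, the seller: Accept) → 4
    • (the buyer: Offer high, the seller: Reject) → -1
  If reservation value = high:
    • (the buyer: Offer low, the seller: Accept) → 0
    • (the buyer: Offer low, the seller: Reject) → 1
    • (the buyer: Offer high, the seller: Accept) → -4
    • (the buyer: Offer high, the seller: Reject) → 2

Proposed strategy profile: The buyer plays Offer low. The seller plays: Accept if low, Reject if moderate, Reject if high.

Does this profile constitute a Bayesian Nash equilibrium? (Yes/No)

A profile is a BNE iff every type of every player is best-responding given beliefs about the other side.
The buyer plays Offer low: E[Offer low] = 0.1·(7) + 0.4·(1) + 0.5·(1) = 1.6; E[Offer high] = -1.5. Best-responding. ✓
The seller (reservation value low), facing Offer low: Accept gives 14, Reject gives -3. Proposed Accept is best. ✓
The seller (reservation value moderate), facing Offer low: Accept gives -1, Reject gives 6. Proposed Reject is best. ✓
The seller (reservation value high), facing Offer low: Accept gives 0, Reject gives 1. Proposed Reject is best. ✓

Yes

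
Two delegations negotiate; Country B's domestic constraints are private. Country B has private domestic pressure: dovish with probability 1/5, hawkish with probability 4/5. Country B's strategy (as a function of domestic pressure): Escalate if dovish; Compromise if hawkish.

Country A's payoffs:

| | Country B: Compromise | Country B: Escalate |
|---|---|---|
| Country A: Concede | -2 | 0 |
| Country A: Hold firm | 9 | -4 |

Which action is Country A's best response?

E[Concede] = 1/5·(0) + 4/5·(-2) = -8/5
E[Hold firm] = 1/5·(-4) + 4/5·(9) = 32/5
Best response: Hold firm (32/5 is the largest).

Hold firm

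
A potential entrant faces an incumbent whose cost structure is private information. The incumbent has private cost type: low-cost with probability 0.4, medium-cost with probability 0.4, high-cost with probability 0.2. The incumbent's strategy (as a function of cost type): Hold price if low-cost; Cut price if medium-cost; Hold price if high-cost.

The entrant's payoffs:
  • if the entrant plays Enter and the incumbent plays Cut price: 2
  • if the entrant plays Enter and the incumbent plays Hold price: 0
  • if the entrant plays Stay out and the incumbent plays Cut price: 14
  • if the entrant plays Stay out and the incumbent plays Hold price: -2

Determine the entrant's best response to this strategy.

Stay out

Compute the entrant's expected payoff for each action, taking the expectation over the incumbent's type.
E[Enter] = 0.4·(0) + 0.4·(2) + 0.2·(0) = 0.8
E[Stay out] = 0.4·(-2) + 0.4·(14) + 0.2·(-2) = 4.4
Best response: Stay out (4.4 is the largest).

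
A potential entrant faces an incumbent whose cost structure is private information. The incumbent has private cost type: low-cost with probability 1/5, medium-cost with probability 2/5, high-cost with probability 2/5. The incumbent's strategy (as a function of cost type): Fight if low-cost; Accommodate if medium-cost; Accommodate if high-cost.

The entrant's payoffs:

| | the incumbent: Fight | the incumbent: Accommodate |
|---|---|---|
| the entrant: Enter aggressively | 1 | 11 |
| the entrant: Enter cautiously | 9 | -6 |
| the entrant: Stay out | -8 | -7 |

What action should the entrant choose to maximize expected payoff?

E[Enter aggressively] = 1/5·(1) + 2/5·(11) + 2/5·(11) = 9
E[Enter cautiously] = 1/5·(9) + 2/5·(-6) + 2/5·(-6) = -3
E[Stay out] = 1/5·(-8) + 2/5·(-7) + 2/5·(-7) = -36/5
Best response: Enter aggressively (9 is the largest).

Enter aggressively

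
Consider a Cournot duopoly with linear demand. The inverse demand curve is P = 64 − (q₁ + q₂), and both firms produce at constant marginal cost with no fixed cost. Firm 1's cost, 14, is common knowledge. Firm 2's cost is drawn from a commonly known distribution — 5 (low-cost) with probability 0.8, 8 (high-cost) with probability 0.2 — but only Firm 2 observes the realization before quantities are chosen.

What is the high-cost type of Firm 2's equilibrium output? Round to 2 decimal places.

21.07

Each type of Firm 2 best-responds to q₁; Firm 1 best-responds to the expected q₂ over Firm 2's types.
Firm 2 with cost c maximizes (64 − (q₁+q₂) − c)·q₂, giving q₂(c) = (64 − c − q₁)/2.
E[c₂] = 0.8·5 + 0.2·8 = 5.6
Firm 1's FOC against E[q₂] yields q₁ = (64 − 2·14 + E[c₂])/3 = (64 − 28 + 5.6)/3 = 13.8667.
q₂(high-cost) = (64 − 8 − 13.8667)/2 = 21.0667.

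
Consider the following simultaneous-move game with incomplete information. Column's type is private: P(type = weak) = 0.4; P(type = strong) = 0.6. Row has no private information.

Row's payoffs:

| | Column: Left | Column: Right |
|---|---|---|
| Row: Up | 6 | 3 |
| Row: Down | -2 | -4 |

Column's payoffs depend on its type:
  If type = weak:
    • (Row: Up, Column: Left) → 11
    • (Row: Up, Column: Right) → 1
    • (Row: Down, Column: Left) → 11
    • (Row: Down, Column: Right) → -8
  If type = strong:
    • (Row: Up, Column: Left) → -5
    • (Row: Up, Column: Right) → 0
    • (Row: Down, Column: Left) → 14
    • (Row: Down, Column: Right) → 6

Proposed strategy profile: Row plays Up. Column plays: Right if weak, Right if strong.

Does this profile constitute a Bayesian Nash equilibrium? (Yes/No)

No

Row plays Up: E[Up] = 0.4·(3) + 0.6·(3) = 3; E[Down] = -4. Best-responding. ✓
Column (type weak), facing Up: Left gives 11, Right gives 1. Proposed Right is not best — profitable deviation exists. ✗
Column (type strong), facing Up: Left gives -5, Right gives 0. Proposed Right is best. ✓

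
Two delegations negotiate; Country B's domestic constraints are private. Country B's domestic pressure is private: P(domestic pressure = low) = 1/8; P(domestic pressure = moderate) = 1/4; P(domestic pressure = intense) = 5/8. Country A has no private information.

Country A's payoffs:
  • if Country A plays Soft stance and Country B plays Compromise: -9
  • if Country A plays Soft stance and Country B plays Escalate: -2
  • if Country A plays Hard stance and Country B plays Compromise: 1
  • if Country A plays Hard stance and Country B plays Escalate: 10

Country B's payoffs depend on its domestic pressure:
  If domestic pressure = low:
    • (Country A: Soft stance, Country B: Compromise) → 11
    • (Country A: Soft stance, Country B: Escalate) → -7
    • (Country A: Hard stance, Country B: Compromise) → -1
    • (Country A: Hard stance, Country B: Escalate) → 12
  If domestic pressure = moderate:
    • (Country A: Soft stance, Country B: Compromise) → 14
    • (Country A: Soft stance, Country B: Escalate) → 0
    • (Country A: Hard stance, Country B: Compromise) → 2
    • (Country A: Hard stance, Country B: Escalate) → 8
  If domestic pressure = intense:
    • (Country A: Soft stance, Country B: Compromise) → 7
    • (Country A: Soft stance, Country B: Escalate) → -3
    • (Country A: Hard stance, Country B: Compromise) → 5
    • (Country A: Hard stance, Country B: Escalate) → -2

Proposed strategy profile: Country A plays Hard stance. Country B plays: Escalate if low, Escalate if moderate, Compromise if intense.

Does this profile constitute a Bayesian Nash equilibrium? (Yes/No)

Yes

A profile is a BNE iff every type of every player is best-responding given beliefs about the other side.
Country A plays Hard stance: E[Hard stance] = 1/8·(10) + 1/4·(10) + 5/8·(1) = 35/8; E[Soft stance] = -51/8. Best-responding. ✓
Country B (domestic pressure low), facing Hard stance: Compromise gives -1, Escalate gives 12. Proposed Escalate is best. ✓
Country B (domestic pressure moderate), facing Hard stance: Compromise gives 2, Escalate gives 8. Proposed Escalate is best. ✓
Country B (domestic pressure intense), facing Hard stance: Compromise gives 5, Escalate gives -2. Proposed Compromise is best. ✓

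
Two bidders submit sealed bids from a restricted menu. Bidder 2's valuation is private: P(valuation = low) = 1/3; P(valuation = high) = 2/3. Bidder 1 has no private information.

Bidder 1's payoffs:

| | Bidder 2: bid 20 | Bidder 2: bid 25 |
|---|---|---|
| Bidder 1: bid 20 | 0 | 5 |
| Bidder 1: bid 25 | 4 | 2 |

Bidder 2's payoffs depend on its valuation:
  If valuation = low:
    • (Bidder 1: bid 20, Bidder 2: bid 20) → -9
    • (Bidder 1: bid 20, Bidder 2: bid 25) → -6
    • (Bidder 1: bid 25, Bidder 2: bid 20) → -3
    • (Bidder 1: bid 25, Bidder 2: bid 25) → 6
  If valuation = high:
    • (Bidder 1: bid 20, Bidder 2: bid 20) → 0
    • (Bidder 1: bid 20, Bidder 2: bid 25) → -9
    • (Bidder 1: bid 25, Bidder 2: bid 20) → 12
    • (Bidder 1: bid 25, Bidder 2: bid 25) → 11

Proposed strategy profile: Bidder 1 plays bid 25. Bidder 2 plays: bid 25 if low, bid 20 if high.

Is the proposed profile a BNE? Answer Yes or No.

Bidder 1 plays bid 25: E[bid 25] = 1/3·(2) + 2/3·(4) = 10/3; E[bid 20] = 5/3. Best-responding. ✓
Bidder 2 (valuation low), facing bid 25: bid 20 gives -3, bid 25 gives 6. Proposed bid 25 is best. ✓
Bidder 2 (valuation high), facing bid 25: bid 20 gives 12, bid 25 gives 11. Proposed bid 20 is best. ✓

Yes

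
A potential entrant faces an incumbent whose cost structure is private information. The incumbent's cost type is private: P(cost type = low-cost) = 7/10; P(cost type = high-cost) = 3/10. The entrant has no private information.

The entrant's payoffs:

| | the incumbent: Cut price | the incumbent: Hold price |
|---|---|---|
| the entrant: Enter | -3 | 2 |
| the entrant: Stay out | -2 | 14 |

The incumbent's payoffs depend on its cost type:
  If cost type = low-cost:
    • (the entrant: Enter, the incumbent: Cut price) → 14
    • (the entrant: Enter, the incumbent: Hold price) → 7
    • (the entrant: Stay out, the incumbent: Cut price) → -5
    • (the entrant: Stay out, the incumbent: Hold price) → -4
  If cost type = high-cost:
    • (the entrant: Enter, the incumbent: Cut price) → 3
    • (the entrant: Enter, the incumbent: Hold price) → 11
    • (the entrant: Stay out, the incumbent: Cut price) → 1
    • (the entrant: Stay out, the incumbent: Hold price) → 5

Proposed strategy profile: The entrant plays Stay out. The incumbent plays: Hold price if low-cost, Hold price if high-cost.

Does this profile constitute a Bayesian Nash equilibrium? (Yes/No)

Yes

The entrant plays Stay out: E[Stay out] = 7/10·(14) + 3/10·(14) = 14; E[Enter] = 2. Best-responding. ✓
The incumbent (cost type low-cost), facing Stay out: Cut price gives -5, Hold price gives -4. Proposed Hold price is best. ✓
The incumbent (cost type high-cost), facing Stay out: Cut price gives 1, Hold price gives 5. Proposed Hold price is best. ✓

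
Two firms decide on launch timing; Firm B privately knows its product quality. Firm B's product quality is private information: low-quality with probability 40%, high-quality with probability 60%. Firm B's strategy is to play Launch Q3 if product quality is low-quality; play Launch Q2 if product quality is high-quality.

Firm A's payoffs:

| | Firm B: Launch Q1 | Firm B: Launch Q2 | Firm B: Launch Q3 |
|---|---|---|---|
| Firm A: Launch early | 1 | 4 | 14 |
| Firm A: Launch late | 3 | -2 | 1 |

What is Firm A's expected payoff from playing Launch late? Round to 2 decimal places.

E[Launch late] = 0.4·1 + 0.6·(-2) = 0.4 + (-1.2) = -0.8

-0.80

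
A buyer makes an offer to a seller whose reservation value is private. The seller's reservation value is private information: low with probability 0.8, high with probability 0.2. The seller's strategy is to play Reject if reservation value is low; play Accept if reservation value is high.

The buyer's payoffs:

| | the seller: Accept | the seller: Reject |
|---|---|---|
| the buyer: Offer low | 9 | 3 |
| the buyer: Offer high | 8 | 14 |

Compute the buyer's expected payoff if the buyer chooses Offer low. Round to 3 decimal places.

E[Offer low] = 0.8·3 + 0.2·9 = 2.4 + 1.8 = 4.2

4.200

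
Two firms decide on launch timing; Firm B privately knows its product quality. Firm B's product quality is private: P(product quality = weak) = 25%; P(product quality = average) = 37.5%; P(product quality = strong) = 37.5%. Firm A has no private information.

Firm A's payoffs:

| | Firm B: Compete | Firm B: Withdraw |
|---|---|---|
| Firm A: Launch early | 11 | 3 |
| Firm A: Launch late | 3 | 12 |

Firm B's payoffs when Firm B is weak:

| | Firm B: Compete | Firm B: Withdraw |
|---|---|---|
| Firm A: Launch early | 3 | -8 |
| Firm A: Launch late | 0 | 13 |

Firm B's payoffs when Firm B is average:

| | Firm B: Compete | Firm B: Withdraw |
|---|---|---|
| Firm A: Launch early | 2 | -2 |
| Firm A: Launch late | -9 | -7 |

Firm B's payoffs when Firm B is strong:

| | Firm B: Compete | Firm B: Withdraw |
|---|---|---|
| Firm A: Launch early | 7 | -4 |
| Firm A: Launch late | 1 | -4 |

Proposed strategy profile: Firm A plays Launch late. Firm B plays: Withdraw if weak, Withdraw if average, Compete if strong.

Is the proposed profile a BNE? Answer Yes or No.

Yes

A profile is a BNE iff every type of every player is best-responding given beliefs about the other side.
Firm A plays Launch late: E[Launch late] = 0.25·(12) + 0.375·(12) + 0.375·(3) = 8.625; E[Launch early] = 6. Best-responding. ✓
Firm B (product quality weak), facing Launch late: Compete gives 0, Withdraw gives 13. Proposed Withdraw is best. ✓
Firm B (product quality average), facing Launch late: Compete gives -9, Withdraw gives -7. Proposed Withdraw is best. ✓
Firm B (product quality strong), facing Launch late: Compete gives 1, Withdraw gives -4. Proposed Compete is best. ✓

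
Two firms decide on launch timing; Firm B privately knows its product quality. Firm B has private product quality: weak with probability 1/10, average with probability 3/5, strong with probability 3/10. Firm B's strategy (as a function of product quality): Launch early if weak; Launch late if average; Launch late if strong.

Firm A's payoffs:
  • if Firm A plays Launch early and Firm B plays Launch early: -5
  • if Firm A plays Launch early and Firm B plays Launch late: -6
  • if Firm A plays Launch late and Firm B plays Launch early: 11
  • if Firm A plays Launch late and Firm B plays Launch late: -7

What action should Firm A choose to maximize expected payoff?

Launch late

Compute Firm A's expected payoff for each action, taking the expectation over Firm B's type.
E[Launch early] = 1/10·(-5) + 3/5·(-6) + 3/10·(-6) = -59/10
E[Launch late] = 1/10·(11) + 3/5·(-7) + 3/10·(-7) = -26/5
Best response: Launch late (-26/5 is the largest).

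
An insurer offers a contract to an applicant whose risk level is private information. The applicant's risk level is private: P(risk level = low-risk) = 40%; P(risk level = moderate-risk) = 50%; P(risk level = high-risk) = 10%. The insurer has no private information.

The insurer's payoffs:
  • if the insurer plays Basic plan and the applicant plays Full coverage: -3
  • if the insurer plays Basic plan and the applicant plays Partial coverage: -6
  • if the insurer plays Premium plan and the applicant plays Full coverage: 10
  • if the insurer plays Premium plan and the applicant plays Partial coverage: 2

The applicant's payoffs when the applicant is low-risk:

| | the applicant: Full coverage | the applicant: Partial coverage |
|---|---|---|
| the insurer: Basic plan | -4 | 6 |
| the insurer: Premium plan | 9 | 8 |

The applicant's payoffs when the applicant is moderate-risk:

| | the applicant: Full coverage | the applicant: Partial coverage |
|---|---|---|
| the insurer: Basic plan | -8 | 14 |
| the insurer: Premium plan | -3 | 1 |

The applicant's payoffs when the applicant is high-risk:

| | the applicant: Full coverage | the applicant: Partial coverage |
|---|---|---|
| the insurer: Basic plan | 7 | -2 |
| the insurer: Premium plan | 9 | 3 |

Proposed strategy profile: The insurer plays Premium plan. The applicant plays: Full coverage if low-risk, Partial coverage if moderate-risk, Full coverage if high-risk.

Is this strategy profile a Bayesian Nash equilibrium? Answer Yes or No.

The insurer plays Premium plan: E[Premium plan] = 0.4·(10) + 0.5·(2) + 0.1·(10) = 6; E[Basic plan] = -4.5. Best-responding. ✓
The applicant (risk level low-risk), facing Premium plan: Full coverage gives 9, Partial coverage gives 8. Proposed Full coverage is best. ✓
The applicant (risk level moderate-risk), facing Premium plan: Full coverage gives -3, Partial coverage gives 1. Proposed Partial coverage is best. ✓
The applicant (risk level high-risk), facing Premium plan: Full coverage gives 9, Partial coverage gives 3. Proposed Full coverage is best. ✓

Yes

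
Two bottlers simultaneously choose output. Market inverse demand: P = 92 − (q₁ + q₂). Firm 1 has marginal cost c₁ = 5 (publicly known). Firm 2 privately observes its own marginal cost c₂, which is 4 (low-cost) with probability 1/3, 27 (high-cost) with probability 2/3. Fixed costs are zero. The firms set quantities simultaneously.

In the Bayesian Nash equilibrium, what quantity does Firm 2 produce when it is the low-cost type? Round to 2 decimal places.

27.11

Firm 2 with cost c maximizes (92 − (q₁+q₂) − c)·q₂, giving q₂(c) = (92 − c − q₁)/2.
E[c₂] = 1/3·4 + 2/3·27 = 19.3333
Firm 1's FOC against E[q₂] yields q₁ = (92 − 2·5 + E[c₂])/3 = (92 − 10 + 19.3333)/3 = 33.7778.
q₂(low-cost) = (92 − 4 − 33.7778)/2 = 27.1111.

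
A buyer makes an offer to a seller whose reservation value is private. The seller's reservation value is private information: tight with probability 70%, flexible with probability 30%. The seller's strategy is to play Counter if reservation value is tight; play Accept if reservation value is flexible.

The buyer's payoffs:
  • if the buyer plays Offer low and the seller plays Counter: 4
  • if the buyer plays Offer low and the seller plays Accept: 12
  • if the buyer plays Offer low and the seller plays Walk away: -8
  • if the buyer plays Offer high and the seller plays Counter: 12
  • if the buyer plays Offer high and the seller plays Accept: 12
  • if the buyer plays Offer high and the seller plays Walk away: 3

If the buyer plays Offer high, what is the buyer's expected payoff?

E[Offer high] = 0.7·12 + 0.3·12 = 8.4 + 3.6 = 12

12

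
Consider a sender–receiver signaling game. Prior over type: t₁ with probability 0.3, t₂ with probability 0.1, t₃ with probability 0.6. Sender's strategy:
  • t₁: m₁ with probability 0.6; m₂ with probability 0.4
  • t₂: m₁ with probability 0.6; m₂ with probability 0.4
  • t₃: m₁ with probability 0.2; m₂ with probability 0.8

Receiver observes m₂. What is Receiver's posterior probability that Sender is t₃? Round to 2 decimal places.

P(m₂) = 0.3·0.4 + 0.1·0.4 + 0.6·0.8 = 0.64
P(t₃ | m₂) = (0.6·0.8) / 0.64 = 0.48 / 0.64 = 0.75

0.75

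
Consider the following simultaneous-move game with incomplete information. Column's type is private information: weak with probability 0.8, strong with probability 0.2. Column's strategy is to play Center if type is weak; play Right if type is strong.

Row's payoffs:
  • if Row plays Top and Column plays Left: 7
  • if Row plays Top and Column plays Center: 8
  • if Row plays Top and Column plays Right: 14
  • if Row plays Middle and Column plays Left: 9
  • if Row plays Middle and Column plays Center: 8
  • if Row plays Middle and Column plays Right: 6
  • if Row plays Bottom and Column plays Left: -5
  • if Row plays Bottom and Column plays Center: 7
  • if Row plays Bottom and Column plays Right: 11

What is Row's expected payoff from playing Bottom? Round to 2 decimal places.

7.80

E[Bottom] = 0.8·7 + 0.2·11 = 5.6 + 2.2 = 7.8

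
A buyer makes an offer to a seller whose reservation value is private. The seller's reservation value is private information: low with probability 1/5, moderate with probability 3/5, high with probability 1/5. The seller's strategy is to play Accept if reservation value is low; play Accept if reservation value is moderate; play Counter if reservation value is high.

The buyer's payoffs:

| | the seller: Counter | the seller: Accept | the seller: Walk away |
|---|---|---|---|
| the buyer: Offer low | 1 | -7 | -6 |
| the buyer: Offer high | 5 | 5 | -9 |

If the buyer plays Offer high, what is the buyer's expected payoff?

5

E[Offer high] = 1/5·5 + 3/5·5 + 1/5·5 = 1 + 3 + 1 = 5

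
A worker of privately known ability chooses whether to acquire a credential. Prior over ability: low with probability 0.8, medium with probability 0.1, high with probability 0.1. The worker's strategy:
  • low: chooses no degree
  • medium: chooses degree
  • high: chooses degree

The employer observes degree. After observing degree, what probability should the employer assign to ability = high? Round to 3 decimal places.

Apply Bayes' rule using the sender's strategy as the likelihood.
P(degree) = 0.8·0 + 0.1·1 + 0.1·1 = 0.2
P(high | degree) = (0.1·1) / 0.2 = 0.1 / 0.2 = 0.5

0.500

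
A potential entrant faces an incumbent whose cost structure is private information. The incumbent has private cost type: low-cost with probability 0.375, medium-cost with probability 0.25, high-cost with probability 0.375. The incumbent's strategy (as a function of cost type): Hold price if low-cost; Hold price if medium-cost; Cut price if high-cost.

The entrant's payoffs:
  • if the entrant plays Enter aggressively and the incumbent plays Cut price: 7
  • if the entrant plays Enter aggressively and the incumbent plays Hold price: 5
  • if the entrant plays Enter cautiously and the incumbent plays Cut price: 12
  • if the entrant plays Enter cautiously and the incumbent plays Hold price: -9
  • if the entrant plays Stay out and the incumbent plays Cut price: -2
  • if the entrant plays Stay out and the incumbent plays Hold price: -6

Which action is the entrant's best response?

E[Enter aggressively] = 0.375·(5) + 0.25·(5) + 0.375·(7) = 5.75
E[Enter cautiously] = 0.375·(-9) + 0.25·(-9) + 0.375·(12) = -1.125
E[Stay out] = 0.375·(-6) + 0.25·(-6) + 0.375·(-2) = -4.5
Best response: Enter aggressively (5.75 is the largest).

Enter aggressively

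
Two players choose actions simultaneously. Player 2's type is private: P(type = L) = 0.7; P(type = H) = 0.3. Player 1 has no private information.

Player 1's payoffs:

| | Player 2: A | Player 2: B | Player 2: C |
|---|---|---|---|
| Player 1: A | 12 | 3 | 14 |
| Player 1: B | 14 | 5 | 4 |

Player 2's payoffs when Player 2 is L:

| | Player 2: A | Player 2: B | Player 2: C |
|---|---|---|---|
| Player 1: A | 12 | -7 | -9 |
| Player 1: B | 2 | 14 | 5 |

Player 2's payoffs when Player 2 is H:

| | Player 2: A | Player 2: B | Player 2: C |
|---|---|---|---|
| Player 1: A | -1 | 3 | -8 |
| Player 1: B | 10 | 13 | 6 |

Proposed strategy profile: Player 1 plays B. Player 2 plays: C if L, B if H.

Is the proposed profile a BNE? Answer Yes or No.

Player 1 plays B: E[B] = 0.7·(4) + 0.3·(5) = 4.3; E[A] = 10.7. Not best-responding. ✗
Player 2 (type L), facing B: A gives 2, B gives 14, C gives 5. Proposed C is not best — profitable deviation exists. ✗
Player 2 (type H), facing B: A gives 10, B gives 13, C gives 6. Proposed B is best. ✓

No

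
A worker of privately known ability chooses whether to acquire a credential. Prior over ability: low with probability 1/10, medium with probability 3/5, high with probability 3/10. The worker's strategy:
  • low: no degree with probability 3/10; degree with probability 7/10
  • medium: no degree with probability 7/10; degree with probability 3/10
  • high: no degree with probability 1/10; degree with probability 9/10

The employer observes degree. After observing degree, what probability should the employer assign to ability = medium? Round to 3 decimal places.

P(degree) = (1/10)·(7/10) + (3/5)·(3/10) + (3/10)·(9/10) = 13/25
P(medium | degree) = ((3/5)·(3/10)) / (13/25) = (9/50) / (13/25) = 9/26

0.346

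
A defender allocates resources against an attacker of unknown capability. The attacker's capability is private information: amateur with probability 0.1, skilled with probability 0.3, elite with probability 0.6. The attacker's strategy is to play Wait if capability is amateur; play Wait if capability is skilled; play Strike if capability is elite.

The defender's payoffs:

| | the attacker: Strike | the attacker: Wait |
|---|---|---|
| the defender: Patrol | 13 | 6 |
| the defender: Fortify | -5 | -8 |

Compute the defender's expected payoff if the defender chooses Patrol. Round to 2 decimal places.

10.20

E[Patrol] = 0.1·6 + 0.3·6 + 0.6·13 = 0.6 + 1.8 + 7.8 = 10.2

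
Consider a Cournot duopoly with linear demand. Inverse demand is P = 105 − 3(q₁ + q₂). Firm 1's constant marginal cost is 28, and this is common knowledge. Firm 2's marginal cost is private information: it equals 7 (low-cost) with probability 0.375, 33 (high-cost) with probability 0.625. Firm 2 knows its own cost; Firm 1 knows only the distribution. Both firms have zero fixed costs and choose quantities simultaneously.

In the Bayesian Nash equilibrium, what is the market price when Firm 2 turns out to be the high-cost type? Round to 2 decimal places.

56.96

Each type of Firm 2 best-responds to q₁; Firm 1 best-responds to the expected q₂ over Firm 2's types.
Firm 2 with cost c maximizes (105 − 3(q₁+q₂) − c)·q₂, giving q₂(c) = (105 − c − 3q₁)/6.
E[c₂] = 0.375·7 + 0.625·33 = 23.25
Firm 1's FOC against E[q₂] yields q₁ = (105 − 2·28 + E[c₂])/9 = (105 − 56 + 23.25)/9 = 8.02778.
q₂(high-cost) = 7.98611, so P = 105 − 3·(8.02778 + 7.98611) = 56.9583.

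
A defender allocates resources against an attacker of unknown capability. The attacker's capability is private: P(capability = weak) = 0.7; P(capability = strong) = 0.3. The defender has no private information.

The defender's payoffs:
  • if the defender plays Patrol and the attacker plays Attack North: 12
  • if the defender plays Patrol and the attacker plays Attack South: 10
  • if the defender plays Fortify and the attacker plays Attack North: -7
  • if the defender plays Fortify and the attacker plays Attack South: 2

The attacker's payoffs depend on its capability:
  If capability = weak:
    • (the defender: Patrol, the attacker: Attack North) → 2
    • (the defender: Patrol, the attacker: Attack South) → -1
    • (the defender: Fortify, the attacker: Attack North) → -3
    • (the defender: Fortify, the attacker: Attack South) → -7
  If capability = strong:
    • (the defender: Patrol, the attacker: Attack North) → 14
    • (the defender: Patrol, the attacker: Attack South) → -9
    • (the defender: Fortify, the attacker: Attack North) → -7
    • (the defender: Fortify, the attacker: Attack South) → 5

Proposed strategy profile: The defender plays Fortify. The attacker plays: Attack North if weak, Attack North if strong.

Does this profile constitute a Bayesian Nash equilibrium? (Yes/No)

The defender plays Fortify: E[Fortify] = 0.7·(-7) + 0.3·(-7) = -7; E[Patrol] = 12. Not best-responding. ✗
The attacker (capability weak), facing Fortify: Attack North gives -3, Attack South gives -7. Proposed Attack North is best. ✓
The attacker (capability strong), facing Fortify: Attack North gives -7, Attack South gives 5. Proposed Attack North is not best — profitable deviation exists. ✗

No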